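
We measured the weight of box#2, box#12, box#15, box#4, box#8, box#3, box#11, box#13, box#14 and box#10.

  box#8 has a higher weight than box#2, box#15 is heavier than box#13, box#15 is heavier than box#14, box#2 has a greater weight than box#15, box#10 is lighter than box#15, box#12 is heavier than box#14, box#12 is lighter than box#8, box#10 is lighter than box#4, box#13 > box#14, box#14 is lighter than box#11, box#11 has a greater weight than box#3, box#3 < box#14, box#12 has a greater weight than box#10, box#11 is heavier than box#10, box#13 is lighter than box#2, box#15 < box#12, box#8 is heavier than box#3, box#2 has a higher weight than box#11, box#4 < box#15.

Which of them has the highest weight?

Chaining downward from box#8: directly below it, box#3, box#12, box#2; then box#10, box#14, box#11, box#13, box#15; then box#4.
That covers every other element, and nothing is given above box#8, so box#8 is the highest weight.

box#8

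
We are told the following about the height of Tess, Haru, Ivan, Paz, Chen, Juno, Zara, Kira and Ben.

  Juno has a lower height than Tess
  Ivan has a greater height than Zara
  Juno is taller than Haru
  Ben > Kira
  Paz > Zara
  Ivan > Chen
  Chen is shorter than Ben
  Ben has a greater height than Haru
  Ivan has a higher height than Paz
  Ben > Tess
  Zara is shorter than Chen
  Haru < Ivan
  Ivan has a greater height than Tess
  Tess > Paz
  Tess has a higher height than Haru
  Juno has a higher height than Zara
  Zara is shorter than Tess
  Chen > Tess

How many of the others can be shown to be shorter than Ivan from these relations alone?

6

The elements the relations force below Ivan are Zara, Haru, Paz, Juno, Tess, Chen — no chain reaches any other.
That is 6.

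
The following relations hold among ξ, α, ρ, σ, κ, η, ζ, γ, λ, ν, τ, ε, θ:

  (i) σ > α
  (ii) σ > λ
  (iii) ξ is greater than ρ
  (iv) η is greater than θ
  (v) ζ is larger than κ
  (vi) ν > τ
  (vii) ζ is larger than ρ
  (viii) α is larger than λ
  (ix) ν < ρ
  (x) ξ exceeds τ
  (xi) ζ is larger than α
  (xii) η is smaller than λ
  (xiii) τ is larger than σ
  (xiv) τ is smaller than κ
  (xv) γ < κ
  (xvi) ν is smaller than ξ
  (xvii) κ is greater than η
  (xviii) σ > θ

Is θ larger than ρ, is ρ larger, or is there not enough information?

Link the given pairs in sequence: θ < η; η < λ; λ < α; α < σ; σ < τ; τ < ν; ν < ρ.
Together: θ < η < λ < α < σ < τ < ν < ρ.
So ρ is larger.

ρ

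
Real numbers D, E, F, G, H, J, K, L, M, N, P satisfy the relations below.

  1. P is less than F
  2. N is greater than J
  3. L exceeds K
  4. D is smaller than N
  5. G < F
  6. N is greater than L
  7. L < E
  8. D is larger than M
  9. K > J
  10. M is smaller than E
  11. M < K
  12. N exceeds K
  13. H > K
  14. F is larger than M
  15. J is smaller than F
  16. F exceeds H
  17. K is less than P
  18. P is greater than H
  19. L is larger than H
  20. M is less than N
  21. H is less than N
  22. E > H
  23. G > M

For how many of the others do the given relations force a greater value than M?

The elements the relations force above M are D, G, K, H, L, P, N, E, F — no chain reaches any other.
That is 9.

9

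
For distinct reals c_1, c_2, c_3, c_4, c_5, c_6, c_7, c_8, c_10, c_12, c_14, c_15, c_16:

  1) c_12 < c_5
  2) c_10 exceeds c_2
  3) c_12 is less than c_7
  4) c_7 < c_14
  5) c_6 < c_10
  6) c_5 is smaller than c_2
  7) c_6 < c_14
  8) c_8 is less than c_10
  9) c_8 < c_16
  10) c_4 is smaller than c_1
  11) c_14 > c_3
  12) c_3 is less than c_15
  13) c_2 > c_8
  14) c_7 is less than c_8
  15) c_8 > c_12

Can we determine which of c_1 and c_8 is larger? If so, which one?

Following every chain through c_8: above c_8 we get c_2, c_16, c_10; below c_8 we get c_12, c_7.
c_1 is not reached, and no chain runs the other way from c_1 to c_8.
So the given relations leave the order of c_8 and c_1 undetermined.

undetermined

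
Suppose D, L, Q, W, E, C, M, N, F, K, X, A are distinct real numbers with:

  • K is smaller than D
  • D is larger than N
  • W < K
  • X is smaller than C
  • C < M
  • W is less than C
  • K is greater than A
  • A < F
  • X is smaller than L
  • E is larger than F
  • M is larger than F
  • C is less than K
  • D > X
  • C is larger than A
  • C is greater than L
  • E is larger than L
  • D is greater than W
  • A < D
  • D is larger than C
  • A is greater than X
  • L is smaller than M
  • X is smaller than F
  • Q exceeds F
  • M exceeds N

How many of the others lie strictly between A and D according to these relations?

2

The relations place A below D. An element lies strictly between them when it is forced above A and also forced below D.
Above A: {F, E, C, M, Q, K}. Below D: {W, X, L, C, N, K}.
Intersection: {C, K} — 2.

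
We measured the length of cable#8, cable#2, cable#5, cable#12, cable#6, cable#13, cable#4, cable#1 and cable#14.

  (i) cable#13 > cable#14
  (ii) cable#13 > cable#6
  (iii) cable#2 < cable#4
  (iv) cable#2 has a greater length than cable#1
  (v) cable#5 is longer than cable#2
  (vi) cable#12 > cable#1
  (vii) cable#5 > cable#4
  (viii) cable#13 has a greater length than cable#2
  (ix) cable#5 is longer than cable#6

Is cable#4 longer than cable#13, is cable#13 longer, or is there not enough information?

undetermined

Following every chain through cable#4: above cable#4 we get cable#5; below cable#4 we get cable#1, cable#2.
cable#13 is not reached, and no chain runs the other way from cable#13 to cable#4.
So the given relations leave the order of cable#4 and cable#13 undetermined.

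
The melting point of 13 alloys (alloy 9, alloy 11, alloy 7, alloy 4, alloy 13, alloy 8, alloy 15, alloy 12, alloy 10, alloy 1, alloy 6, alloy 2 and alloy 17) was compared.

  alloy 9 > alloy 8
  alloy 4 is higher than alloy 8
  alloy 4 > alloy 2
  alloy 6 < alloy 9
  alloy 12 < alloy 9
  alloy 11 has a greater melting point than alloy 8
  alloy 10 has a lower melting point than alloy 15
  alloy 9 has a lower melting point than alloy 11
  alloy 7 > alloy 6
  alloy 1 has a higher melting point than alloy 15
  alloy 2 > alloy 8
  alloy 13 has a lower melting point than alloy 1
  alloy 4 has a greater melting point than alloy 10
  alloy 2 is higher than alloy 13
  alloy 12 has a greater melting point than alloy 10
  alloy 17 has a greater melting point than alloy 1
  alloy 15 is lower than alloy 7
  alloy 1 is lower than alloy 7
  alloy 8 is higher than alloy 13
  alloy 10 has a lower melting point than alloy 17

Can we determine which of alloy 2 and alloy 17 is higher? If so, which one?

undetermined

Following every chain through alloy 2: above alloy 2 we get alloy 4; below alloy 2 we get alloy 13, alloy 8.
alloy 17 is not reached, and no chain runs the other way from alloy 17 to alloy 2.
So the given relations leave the order of alloy 2 and alloy 17 undetermined.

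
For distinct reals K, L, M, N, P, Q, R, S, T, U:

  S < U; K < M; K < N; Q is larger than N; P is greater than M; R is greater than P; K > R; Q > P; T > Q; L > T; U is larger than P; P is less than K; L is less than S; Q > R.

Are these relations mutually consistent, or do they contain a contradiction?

inconsistent

We have K < M stated directly, yet also M < P < R < K by chaining the others — so M < K. Contradiction.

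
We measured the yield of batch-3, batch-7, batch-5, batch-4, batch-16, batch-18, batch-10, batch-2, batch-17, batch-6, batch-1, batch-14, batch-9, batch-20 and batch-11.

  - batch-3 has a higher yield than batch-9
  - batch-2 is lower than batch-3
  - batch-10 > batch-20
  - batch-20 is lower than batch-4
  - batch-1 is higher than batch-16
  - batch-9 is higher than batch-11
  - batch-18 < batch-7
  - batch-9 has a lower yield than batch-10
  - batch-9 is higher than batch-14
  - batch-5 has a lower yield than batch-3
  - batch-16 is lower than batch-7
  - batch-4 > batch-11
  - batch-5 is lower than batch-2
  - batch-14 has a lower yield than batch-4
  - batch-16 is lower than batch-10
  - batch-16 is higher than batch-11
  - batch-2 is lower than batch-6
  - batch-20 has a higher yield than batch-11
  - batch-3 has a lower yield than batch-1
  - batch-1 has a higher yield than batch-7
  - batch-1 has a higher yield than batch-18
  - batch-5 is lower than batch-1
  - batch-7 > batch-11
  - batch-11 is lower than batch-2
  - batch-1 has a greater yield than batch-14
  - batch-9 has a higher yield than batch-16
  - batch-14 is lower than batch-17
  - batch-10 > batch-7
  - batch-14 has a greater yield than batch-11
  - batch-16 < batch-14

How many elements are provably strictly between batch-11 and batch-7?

1

The relations place batch-11 below batch-7. An element lies strictly between them when it is forced above batch-11 and also forced below batch-7.
Above batch-11: {batch-20, batch-16, batch-14, batch-17, batch-2, batch-9, batch-3, batch-4, batch-1, batch-10, batch-6}. Below batch-7: {batch-16, batch-18}.
Intersection: {batch-16} — 1.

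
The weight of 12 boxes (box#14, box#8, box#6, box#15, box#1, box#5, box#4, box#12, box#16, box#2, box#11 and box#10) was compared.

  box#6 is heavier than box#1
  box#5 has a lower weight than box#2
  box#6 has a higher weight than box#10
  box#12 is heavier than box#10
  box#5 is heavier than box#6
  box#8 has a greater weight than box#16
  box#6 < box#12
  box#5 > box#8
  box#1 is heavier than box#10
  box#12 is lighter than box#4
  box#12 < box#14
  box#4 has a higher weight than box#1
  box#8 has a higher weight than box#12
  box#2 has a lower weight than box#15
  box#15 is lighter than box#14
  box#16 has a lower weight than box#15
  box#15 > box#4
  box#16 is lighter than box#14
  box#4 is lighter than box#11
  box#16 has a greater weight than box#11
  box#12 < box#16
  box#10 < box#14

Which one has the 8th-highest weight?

box#4

Chaining the given pairs: box#10 < box#1 < box#6 < box#12 < box#4 < box#11 < box#16 < box#8 < box#5 < box#2 < box#15 < box#14.
The 8th largest is box#4.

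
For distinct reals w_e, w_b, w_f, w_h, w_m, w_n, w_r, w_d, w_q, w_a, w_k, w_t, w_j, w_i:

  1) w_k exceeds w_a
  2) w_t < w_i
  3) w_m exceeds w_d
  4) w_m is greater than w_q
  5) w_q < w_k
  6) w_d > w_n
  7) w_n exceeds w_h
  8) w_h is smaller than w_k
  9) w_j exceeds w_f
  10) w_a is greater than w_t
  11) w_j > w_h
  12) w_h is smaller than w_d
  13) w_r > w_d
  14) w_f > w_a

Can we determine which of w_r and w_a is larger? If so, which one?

Following every chain through w_a: above w_a we get w_f, w_j, w_k; below w_a we get w_t.
w_r is not reached, and no chain runs the other way from w_r to w_a.
So the given relations leave the order of w_a and w_r undetermined.

undetermined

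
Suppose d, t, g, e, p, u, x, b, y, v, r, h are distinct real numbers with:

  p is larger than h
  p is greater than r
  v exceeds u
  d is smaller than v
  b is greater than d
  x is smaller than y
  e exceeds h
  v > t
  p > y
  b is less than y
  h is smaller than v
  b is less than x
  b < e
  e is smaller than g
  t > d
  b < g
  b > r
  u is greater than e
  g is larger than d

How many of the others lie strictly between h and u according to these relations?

1

Chaining upward from h reaches: e, g, v, p.
Chaining downward from u reaches: d, r, b, e.
Strictly between h and u are those in both lists: e — 1 element.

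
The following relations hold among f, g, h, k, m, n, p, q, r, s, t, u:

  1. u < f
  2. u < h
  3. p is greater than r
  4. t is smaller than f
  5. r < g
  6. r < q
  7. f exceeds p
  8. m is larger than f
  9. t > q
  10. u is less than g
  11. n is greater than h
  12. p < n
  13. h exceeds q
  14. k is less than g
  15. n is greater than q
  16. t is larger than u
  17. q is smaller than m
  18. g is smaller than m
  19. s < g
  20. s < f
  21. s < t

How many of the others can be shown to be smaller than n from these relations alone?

The elements the relations force below n are r, q, p, u, h — no chain reaches any other.
That is 5.

5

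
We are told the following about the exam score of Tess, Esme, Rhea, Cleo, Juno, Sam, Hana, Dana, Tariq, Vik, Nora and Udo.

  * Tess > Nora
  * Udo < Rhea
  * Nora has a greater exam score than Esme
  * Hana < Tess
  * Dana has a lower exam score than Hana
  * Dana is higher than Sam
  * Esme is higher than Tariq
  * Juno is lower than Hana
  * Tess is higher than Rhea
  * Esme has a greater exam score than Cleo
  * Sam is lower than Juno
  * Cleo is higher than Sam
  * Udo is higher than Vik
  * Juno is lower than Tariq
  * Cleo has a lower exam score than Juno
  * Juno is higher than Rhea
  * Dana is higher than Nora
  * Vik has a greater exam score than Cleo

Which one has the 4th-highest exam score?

Chaining the given pairs: Sam < Cleo < Vik < Udo < Rhea < Juno < Tariq < Esme < Nora < Dana < Hana < Tess.
The 4th largest is Nora.

Nora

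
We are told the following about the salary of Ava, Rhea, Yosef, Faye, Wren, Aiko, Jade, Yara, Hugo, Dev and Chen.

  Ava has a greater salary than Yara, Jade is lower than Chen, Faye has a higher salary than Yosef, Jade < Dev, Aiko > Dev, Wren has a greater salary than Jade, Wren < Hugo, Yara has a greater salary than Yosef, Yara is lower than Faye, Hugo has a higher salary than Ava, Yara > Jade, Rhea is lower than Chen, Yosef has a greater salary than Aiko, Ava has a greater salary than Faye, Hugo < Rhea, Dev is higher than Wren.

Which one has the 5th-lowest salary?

The consecutive relations fix a unique order: Jade < Wren < Dev < Aiko < Yosef < Yara < Faye < Ava < Hugo < Rhea < Chen.
The 5th smallest is Yosef.

Yosef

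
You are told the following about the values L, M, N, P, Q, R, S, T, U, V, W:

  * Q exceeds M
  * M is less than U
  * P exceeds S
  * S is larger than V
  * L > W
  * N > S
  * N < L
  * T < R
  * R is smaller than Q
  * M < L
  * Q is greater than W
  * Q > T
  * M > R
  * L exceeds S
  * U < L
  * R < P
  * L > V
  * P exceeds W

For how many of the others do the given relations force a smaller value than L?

8

Directly below L: V, W, S, M, N, U.
One step further: R (7 so far).
One step further: T (8 so far).
Nothing else is reachable below L; 8 in all.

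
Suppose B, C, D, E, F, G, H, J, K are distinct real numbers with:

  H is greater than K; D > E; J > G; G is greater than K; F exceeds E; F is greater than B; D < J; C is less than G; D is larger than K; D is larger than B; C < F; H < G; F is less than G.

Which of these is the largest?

J

Chaining downward from J: directly below it, D, G; then C, B, K, H, E, F.
That covers every other element, and nothing is given above J, so J is the largest.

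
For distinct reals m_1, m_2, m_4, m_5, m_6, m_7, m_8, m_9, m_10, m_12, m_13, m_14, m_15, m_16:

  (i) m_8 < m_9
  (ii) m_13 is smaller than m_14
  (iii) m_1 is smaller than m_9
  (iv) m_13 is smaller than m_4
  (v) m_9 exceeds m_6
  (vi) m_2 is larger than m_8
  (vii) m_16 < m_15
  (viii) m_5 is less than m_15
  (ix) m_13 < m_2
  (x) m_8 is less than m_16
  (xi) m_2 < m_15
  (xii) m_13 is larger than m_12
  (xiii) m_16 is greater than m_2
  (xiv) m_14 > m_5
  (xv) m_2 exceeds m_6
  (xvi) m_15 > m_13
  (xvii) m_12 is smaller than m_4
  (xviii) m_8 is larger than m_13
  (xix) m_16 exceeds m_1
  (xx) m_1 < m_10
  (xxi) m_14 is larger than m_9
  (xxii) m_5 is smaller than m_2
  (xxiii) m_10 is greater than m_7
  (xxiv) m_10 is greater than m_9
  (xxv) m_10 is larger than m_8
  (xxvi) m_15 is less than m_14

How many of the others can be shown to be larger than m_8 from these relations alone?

6

The elements the relations force above m_8 are m_9, m_2, m_16, m_15, m_14, m_10 — no chain reaches any other.
That is 6.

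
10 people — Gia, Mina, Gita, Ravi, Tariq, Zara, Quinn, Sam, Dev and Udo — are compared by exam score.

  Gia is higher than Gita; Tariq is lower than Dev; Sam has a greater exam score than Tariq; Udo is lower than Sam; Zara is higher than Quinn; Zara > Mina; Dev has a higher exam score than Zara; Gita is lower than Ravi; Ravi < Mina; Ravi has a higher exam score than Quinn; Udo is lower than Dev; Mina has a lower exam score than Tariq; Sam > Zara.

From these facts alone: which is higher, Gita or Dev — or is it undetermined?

Gita < Ravi and Ravi < Mina give Gita < Mina.
With Mina < Zara: Gita < Ravi < Mina < Zara.
With Zara < Dev: Gita < Ravi < Mina < Zara < Dev.
So Dev is higher.

Dev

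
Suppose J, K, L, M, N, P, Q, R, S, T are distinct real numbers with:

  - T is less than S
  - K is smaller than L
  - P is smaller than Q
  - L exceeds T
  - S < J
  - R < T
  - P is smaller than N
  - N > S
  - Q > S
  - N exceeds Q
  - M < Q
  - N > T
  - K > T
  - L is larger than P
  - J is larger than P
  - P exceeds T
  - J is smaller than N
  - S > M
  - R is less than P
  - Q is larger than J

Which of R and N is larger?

N

Link the given pairs in sequence: R < T; T < P; P < J; J < Q; Q < N.
Chaining these gives R < T < P < J < Q < N.
So R < N; N is the larger of the two.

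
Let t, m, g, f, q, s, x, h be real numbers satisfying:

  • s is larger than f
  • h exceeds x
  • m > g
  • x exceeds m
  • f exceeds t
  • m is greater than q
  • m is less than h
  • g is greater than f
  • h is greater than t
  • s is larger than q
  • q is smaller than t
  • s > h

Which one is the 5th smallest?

Piecing the relations together gives one ordering: q < t < f < g < m < x < h < s.
Counting 5 from the smallest end gives m.

m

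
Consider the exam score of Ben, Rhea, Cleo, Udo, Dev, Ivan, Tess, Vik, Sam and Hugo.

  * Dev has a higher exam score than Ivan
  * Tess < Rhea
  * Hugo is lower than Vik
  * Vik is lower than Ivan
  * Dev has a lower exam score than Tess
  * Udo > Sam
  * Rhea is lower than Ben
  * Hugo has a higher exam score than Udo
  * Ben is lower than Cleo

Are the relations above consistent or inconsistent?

The single ordering Sam < Udo < Hugo < Vik < Ivan < Dev < Tess < Rhea < Ben < Cleo satisfies every listed relation, so no contradiction arises.

consistent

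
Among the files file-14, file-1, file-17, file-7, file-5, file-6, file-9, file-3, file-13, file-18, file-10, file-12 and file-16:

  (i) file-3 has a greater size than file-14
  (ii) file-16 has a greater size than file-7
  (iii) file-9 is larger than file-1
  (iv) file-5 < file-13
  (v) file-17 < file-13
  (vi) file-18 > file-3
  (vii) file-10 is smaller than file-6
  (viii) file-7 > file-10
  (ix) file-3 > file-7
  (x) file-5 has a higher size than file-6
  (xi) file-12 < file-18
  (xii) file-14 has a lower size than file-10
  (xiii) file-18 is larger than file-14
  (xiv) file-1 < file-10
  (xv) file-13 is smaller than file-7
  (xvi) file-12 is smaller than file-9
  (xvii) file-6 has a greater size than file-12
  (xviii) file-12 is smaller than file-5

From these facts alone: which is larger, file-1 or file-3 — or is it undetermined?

file-1 < file-10 and file-10 < file-6 give file-1 < file-6.
With file-6 < file-5: file-1 < file-10 < file-6 < file-5.
With file-5 < file-13: file-1 < file-10 < file-6 < file-5 < file-13.
Then file-13 < file-7 extends the chain to file-7.
With file-7 < file-3: file-1 < file-10 < file-6 < file-5 < file-13 < file-7 < file-3.
So file-3 is larger.

file-3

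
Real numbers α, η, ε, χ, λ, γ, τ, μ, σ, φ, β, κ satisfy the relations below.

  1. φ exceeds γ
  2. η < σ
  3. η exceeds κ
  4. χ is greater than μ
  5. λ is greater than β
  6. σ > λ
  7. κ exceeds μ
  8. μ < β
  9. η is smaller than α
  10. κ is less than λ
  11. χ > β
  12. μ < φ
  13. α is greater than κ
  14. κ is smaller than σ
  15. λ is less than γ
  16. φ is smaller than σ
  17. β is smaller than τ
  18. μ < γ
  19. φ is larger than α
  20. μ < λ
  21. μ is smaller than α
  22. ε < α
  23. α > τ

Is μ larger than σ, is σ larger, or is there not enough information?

μ < κ and κ < λ give μ < λ.
With λ < γ: μ < κ < λ < γ.
Then γ < φ extends the chain to φ.
With φ < σ: μ < κ < λ < γ < φ < σ.
So σ is larger.

σ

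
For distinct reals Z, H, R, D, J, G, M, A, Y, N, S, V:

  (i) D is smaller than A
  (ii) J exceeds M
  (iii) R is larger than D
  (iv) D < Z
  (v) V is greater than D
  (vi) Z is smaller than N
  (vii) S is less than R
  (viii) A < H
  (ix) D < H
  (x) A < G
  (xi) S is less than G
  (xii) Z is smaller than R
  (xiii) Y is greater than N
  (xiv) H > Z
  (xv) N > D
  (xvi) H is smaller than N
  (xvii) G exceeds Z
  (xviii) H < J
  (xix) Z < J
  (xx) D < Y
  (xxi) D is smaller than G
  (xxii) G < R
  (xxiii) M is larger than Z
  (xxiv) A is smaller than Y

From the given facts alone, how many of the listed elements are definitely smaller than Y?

5

The elements the relations force below Y are D, A, Z, H, N — no chain reaches any other.
That is 5.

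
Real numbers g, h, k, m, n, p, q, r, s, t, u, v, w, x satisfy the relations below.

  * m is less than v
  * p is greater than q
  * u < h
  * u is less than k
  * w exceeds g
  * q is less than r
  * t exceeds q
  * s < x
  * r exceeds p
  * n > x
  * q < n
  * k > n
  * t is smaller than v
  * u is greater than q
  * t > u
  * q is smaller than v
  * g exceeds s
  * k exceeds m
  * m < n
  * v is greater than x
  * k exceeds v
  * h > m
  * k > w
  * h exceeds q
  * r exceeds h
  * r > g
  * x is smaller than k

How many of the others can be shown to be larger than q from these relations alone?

The elements the relations force above q are p, u, t, h, n, r, v, k — no chain reaches any other.
That is 8.

8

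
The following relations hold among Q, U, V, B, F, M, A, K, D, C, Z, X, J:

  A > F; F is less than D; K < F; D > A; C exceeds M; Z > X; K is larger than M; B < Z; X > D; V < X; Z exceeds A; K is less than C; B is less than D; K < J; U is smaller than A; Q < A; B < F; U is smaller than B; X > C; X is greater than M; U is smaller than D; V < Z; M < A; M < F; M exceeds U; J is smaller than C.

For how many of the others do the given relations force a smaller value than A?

6

From A the given relations immediately reach U, M, Q, F.
From those, K, B — 6 in total.
Nothing else is reachable below A; 6 in all.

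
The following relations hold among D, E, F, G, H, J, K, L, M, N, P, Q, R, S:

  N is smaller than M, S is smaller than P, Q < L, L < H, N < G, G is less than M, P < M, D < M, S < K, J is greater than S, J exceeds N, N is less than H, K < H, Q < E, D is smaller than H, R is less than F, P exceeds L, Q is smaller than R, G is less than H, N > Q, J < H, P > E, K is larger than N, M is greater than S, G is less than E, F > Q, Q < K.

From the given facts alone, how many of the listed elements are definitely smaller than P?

6

From P the given relations immediately reach S, E, L.
From those, Q, G — 5 in total.
From those, N — 6 in total.
No other element is forced below P by the given relations, so the count is 6.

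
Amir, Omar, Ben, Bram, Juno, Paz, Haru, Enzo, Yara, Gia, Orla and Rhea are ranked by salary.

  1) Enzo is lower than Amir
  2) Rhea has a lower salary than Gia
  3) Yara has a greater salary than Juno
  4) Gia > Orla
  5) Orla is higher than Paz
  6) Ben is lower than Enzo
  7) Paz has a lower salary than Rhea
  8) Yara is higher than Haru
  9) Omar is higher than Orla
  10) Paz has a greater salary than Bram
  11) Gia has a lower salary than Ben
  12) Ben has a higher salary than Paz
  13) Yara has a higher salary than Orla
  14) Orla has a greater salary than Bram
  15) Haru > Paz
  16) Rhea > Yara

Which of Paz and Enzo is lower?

Paz < Orla and Orla < Yara give Paz < Yara.
Then Yara < Rhea extends the chain to Rhea.
With Rhea < Gia: Paz < Orla < Yara < Rhea < Gia.
Then Gia < Ben extends the chain to Ben.
With Ben < Enzo: Paz < Orla < Yara < Rhea < Gia < Ben < Enzo.
So Paz < Enzo; Paz is the lower of the two.

Paz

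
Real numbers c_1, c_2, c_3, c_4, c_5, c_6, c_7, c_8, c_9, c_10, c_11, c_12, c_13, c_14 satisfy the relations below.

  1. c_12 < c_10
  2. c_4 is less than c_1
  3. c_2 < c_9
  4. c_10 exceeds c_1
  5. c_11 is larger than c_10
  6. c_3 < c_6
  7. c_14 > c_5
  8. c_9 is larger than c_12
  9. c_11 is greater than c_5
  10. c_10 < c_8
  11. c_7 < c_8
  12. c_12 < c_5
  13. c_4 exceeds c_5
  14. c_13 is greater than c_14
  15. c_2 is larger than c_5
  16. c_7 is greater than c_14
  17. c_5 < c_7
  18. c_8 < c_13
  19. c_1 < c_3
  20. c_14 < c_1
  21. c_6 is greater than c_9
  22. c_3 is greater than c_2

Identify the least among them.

c_12

Chaining upward from c_12: directly above it, c_5, c_9, c_10; then c_4, c_14, c_7, c_2, c_8, c_11, c_6; then c_1, c_3, c_13.
That covers every other element, and nothing is given below c_12, so c_12 is the least.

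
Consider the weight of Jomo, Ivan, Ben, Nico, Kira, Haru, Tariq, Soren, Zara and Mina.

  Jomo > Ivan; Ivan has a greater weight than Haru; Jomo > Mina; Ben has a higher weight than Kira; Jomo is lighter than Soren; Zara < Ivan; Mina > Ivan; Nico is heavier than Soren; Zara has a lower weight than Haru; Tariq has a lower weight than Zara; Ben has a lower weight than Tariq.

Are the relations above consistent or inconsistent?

Every relation is compatible with Kira < Ben < Tariq < Zara < Haru < Ivan < Mina < Jomo < Soren < Nico; the set is consistent.

consistent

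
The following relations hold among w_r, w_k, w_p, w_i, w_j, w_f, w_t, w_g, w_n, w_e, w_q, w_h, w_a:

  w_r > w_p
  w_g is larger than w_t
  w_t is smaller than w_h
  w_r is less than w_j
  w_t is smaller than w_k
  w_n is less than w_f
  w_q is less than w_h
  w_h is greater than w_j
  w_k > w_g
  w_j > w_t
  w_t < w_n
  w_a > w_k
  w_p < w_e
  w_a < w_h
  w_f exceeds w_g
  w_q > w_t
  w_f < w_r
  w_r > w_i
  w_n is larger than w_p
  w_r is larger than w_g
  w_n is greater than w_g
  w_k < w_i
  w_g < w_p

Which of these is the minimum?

w_t

w_g is not least since w_t < w_g; w_p is not least since w_g < w_p; w_n is not least since w_g < w_n; w_q is not least since w_t < w_q; w_k is not least since w_t < w_k; w_e is not least since w_p < w_e; w_a is not least since w_k < w_a; w_i is not least since w_k < w_i; w_f is not least since w_g < w_f; w_r is not least since w_f < w_r; w_j is not least since w_t < w_j; w_h is not least since w_q < w_h.
Only w_t has nothing below it, so w_t is the minimum.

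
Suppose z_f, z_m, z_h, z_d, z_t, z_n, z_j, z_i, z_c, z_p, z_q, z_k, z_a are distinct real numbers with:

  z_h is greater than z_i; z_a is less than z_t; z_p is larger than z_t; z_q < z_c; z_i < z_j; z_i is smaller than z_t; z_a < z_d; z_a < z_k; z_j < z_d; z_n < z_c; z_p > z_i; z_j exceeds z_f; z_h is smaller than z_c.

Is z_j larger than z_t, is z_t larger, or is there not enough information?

Following every chain through z_t: above z_t we get z_p; below z_t we get z_i, z_a.
z_j is not reached, and no chain runs the other way from z_j to z_t.
So the given relations leave the order of z_t and z_j undetermined.

undetermined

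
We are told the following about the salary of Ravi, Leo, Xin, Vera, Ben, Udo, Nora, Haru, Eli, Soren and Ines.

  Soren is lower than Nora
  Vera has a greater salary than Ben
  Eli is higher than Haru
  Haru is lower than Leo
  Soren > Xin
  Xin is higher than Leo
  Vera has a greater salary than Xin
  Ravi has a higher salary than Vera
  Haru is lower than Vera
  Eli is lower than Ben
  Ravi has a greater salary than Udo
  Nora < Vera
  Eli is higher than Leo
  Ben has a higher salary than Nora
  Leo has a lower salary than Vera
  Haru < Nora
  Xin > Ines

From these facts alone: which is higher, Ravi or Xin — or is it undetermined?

Chaining the given relations: Xin < Soren < Nora < Ben < Vera < Ravi.
So Ravi is higher.

Ravi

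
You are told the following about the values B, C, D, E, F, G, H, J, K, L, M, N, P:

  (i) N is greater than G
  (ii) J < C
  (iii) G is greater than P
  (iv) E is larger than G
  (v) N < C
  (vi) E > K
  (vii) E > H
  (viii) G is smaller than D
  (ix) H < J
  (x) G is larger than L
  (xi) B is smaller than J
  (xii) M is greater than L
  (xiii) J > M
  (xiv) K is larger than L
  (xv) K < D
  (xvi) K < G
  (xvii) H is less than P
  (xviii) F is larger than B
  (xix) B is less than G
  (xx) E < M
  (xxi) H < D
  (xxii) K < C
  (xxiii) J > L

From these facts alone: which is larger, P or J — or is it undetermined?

J

P < G < E < M < J, by transitivity through G, E, M.
So J is larger.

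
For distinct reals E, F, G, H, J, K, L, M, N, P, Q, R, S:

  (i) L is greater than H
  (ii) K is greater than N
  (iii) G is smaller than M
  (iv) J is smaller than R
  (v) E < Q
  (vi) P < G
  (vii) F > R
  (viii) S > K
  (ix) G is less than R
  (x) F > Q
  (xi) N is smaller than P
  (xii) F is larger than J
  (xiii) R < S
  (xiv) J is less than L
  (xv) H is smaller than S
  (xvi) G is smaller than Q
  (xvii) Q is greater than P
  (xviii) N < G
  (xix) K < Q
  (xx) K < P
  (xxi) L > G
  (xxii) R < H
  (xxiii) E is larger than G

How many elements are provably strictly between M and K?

Chaining upward from K reaches: P, G, R, E, H, Q, S, F, L.
Chaining downward from M reaches: N, P, G.
Strictly between K and M are those in both lists: P, G — 2 elements.

2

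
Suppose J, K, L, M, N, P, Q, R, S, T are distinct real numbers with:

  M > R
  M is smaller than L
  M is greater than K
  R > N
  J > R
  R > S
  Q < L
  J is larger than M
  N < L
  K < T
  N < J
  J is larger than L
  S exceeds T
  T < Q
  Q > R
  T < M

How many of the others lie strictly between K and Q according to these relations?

Chaining upward from K reaches: T, S, R, M, L, J.
Chaining downward from Q reaches: T, S, N, R.
Strictly between K and Q are those in both lists: T, S, R — 3 elements.

3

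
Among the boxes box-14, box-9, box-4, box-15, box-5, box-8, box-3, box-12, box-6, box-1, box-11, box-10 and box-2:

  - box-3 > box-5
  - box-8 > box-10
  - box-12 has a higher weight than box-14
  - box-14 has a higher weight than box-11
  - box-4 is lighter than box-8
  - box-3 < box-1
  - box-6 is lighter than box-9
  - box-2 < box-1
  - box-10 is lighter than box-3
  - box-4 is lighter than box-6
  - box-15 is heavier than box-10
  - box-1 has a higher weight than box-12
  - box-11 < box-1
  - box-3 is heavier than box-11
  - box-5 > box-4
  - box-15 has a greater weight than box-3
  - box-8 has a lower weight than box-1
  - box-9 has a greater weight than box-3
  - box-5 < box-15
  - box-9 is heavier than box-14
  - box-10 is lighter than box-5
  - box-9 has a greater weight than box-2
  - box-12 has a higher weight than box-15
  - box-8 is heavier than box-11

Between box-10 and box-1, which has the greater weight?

box-10 < box-5 and box-5 < box-3 give box-10 < box-3.
Then box-3 < box-15 extends the chain to box-15.
With box-15 < box-12: box-10 < box-5 < box-3 < box-15 < box-12.
With box-12 < box-1: box-10 < box-5 < box-3 < box-15 < box-12 < box-1.
So box-10 < box-1; box-1 is the heavier of the two.

box-1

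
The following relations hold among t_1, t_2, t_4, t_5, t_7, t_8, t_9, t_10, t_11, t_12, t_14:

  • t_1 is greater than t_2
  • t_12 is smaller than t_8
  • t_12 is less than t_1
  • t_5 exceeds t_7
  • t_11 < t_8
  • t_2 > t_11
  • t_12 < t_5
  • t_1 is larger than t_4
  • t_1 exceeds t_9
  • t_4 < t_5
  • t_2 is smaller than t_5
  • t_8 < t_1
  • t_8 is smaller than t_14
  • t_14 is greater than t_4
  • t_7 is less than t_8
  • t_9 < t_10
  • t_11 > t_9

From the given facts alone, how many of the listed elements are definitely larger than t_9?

7

From t_9 the given relations immediately reach t_11, t_10, t_1.
From those, t_8, t_2 — 5 in total.
From those, t_5, t_14 — 7 in total.
No other element is forced above t_9 by the given relations, so the count is 7.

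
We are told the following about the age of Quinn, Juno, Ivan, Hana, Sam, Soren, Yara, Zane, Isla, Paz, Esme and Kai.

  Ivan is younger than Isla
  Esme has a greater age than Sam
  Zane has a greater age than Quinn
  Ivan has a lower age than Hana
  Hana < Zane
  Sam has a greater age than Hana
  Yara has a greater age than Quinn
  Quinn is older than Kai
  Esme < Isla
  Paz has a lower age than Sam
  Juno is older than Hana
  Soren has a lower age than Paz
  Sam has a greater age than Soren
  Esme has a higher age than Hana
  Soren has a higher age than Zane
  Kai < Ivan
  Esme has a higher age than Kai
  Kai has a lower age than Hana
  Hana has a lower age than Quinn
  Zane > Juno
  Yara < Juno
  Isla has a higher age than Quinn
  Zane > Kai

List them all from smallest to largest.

Each adjacent pair is fixed by a given relation: Kai < Ivan; Ivan < Hana; Hana < Quinn; Quinn < Yara; Yara < Juno; Juno < Zane; Zane < Soren; Soren < Paz; Paz < Sam; Sam < Esme; Esme < Isla. Chaining them end to end gives the full order.

Kai < Ivan < Hana < Quinn < Yara < Juno < Zane < Soren < Paz < Sam < Esme < Isla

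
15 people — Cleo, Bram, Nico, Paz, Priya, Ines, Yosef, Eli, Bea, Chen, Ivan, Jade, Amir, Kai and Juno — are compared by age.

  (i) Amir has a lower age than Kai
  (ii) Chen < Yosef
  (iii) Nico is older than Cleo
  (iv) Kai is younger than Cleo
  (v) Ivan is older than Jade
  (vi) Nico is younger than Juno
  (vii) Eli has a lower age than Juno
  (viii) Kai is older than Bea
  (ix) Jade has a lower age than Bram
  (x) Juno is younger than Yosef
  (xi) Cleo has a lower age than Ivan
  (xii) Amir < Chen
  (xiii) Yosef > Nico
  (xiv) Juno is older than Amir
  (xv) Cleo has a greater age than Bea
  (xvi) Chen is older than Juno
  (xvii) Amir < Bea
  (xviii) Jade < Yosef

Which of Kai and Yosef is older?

Yosef

Kai < Cleo and Cleo < Nico give Kai < Nico.
Then Nico < Juno extends the chain to Juno.
Then Juno < Chen extends the chain to Chen.
With Chen < Yosef: Kai < Cleo < Nico < Juno < Chen < Yosef.
So Kai < Yosef; Yosef is the older of the two.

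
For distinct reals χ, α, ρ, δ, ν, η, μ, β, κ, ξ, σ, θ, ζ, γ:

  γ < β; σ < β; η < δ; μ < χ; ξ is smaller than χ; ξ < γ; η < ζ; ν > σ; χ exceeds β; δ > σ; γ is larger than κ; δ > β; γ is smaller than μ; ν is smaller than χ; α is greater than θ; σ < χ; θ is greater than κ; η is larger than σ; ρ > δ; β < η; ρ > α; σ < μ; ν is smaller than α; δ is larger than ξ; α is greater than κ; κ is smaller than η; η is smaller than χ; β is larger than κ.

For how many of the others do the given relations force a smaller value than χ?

8

The elements the relations force below χ are κ, σ, ξ, γ, μ, β, η, ν — no chain reaches any other.
That is 8.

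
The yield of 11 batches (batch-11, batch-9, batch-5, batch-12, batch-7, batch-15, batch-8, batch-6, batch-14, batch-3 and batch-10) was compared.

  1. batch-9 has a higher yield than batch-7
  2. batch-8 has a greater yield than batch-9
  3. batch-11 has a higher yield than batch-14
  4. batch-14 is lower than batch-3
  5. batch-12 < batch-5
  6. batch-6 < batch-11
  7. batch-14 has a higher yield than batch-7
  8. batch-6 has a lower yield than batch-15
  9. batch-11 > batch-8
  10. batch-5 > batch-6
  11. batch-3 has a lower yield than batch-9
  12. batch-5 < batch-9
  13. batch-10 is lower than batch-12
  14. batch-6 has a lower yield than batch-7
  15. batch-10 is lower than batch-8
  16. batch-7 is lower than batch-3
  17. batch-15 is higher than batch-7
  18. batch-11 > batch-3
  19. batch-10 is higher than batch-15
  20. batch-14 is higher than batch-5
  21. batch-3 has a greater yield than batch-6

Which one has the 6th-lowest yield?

The consecutive relations fix a unique order: batch-6 < batch-7 < batch-15 < batch-10 < batch-12 < batch-5 < batch-14 < batch-3 < batch-9 < batch-8 < batch-11.
The 6th smallest is batch-5.

batch-5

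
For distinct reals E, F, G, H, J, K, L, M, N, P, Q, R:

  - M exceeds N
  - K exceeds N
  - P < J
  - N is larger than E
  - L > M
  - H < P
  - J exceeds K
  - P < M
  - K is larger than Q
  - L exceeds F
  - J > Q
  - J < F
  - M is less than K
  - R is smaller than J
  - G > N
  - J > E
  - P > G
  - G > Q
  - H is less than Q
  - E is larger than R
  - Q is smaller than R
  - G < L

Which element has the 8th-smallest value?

Piecing the relations together gives one ordering: H < Q < R < E < N < G < P < M < K < J < F < L.
The 8th smallest is M.

M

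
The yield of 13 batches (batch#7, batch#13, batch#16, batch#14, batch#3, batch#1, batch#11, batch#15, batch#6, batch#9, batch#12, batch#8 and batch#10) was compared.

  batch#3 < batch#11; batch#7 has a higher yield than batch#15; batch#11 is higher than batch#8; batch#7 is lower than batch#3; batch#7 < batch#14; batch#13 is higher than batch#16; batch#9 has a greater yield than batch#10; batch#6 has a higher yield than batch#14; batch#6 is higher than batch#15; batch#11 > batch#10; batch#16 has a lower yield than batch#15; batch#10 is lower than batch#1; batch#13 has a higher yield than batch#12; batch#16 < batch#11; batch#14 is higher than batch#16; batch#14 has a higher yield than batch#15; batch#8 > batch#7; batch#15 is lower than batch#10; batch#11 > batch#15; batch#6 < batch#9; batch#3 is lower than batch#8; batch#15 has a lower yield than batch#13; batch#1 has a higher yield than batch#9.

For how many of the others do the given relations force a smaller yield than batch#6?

From batch#6 the given relations immediately reach batch#15, batch#14.
From those, batch#16, batch#7 — 4 in total.
No other element is forced below batch#6 by the given relations, so the count is 4.

4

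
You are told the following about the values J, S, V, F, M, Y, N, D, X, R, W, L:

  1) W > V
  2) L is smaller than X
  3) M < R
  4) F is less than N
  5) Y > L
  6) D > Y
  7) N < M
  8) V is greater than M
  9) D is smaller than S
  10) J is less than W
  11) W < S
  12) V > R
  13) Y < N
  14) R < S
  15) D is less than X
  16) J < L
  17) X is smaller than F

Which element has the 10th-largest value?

Y

Chaining the given pairs: J < L < Y < D < X < F < N < M < R < V < W < S.
The 10th largest is Y.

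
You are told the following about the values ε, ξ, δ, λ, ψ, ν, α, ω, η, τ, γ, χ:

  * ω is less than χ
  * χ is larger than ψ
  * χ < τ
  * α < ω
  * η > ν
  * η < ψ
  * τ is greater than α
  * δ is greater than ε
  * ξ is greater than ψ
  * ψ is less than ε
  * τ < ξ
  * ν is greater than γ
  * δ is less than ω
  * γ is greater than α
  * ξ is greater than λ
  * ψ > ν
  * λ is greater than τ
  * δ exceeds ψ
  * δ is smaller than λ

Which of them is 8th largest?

ψ

The consecutive relations fix a unique order: α < γ < ν < η < ψ < ε < δ < ω < χ < τ < λ < ξ.
The 8th largest is ψ.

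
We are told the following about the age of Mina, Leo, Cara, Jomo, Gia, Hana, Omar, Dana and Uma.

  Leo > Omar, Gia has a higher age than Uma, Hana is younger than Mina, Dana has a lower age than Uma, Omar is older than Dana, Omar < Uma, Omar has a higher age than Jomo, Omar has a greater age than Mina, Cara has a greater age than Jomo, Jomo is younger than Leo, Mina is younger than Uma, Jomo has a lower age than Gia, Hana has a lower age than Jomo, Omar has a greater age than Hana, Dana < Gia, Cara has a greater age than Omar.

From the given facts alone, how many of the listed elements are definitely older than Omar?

From Omar the given relations immediately reach Leo, Uma, Cara.
From those, Gia — 4 in total.
No other element is forced above Omar by the given relations, so the count is 4.

4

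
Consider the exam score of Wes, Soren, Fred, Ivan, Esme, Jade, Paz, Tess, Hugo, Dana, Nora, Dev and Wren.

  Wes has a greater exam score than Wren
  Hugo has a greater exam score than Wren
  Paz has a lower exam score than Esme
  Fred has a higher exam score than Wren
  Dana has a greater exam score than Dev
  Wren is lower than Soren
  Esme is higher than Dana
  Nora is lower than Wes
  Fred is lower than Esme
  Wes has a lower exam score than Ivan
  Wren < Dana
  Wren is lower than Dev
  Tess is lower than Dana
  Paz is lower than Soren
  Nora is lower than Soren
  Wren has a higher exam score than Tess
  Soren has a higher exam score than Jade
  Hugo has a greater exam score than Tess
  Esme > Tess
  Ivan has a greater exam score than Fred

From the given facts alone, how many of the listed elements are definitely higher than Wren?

8

The elements the relations force above Wren are Dev, Fred, Dana, Wes, Hugo, Soren, Esme, Ivan — no chain reaches any other.
That is 8.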